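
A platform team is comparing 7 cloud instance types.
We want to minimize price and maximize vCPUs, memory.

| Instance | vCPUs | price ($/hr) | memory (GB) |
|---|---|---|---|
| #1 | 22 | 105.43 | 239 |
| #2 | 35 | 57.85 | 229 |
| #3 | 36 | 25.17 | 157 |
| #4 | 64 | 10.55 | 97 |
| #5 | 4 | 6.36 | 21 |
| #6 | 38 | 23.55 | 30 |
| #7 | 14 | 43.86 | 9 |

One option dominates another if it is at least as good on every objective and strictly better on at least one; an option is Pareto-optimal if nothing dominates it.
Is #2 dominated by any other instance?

No

#1: worse on vCPUs (22 vs 35).
#3: worse on memory (157 vs 229).
#4: worse on memory (97 vs 229).
#5: worse on vCPUs (4 vs 35).
#6: worse on memory (30 vs 229).
#7: worse on vCPUs (14 vs 35).
No option is at least as good as #2 on every objective and strictly better on one.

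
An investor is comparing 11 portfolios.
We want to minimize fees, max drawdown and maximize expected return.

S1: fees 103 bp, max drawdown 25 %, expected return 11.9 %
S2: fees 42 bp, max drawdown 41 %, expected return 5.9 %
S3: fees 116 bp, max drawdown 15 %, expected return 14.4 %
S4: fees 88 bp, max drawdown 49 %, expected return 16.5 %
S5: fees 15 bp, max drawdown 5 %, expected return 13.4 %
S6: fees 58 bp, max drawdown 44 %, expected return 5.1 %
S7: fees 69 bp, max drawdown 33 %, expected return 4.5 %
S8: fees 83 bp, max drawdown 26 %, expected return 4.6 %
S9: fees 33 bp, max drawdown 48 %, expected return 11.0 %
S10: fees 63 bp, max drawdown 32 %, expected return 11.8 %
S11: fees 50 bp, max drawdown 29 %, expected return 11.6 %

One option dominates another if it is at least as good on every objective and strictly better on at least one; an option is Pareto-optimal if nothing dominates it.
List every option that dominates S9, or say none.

S5

S5: fees 15≤33, max drawdown 5≤48, expected return 13.4≥11.0 — dominates S9.
Others (S1, S2, S3, S4, S6, S7, S8, S10, S11) are each worse than S9 on at least one objective.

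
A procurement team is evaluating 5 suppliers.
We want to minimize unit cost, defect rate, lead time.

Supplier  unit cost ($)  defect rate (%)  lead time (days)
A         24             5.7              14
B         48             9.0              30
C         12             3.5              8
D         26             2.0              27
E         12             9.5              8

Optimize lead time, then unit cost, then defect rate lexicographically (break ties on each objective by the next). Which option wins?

First minimize lead time: best is 8, kept {C, E}.
Then minimize unit cost: best is 12, kept {C, E}.
Then minimize defect rate: best is 3.5, kept {C}.

C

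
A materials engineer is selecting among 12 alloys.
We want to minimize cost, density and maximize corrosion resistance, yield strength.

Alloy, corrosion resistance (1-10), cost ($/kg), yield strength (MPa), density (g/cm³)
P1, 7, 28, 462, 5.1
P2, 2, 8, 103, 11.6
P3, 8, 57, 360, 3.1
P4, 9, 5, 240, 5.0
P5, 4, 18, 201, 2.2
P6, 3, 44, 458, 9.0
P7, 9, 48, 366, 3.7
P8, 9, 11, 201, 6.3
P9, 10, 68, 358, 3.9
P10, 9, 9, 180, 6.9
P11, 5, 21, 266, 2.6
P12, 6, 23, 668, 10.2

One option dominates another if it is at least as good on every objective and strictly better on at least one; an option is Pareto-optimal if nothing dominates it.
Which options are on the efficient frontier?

P1: not dominated.
P2: dominated by P4 (corrosion resistance 9≥2, cost 5≤8, yield strength 240≥103, density 5.0≤11.6).
P3: not dominated.
P4: not dominated (best cost).
P5: not dominated (best density).
P6: dominated by P1 (corrosion resistance 7≥3, cost 28≤44, yield strength 462≥458, density 5.1≤9.0).
P7: not dominated.
P8: dominated by P4 (corrosion resistance 9≥9, cost 5≤11, yield strength 240≥201, density 5.0≤6.3).
P9: not dominated (best corrosion resistance).
P10: dominated by P4 (corrosion resistance 9≥9, cost 5≤9, yield strength 240≥180, density 5.0≤6.9).
P11: not dominated.
P12: not dominated (best yield strength).

P1, P3, P4, P5, P7, P9, P11, P12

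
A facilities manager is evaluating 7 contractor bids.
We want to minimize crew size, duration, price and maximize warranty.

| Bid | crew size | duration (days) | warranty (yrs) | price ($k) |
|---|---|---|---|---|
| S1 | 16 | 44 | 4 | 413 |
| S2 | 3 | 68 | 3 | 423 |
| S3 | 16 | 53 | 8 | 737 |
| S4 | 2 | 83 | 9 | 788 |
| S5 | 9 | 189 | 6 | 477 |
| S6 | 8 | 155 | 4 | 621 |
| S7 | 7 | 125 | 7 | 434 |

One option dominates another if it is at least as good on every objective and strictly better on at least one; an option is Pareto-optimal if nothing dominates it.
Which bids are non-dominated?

S1, S2, S3, S4, S7

S1: not dominated (best duration).
S2: not dominated.
S3: not dominated.
S4: not dominated (best crew size).
S5: dominated by S7 (crew size 7≤9, duration 125≤189, warranty 7≥6, price 434≤477).
S6: dominated by S7 (crew size 7≤8, duration 125≤155, warranty 7≥4, price 434≤621).
S7: not dominated.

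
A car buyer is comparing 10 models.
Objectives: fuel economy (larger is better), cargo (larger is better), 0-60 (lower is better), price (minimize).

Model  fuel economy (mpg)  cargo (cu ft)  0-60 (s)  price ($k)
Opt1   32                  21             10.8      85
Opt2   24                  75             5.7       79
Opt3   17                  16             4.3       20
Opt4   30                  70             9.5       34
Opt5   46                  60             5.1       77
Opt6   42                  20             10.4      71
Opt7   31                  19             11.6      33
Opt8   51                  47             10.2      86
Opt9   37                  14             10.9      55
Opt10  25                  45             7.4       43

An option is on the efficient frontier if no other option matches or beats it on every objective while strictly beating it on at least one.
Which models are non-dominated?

Opt1: dominated by Opt5 (fuel economy 46≥32, cargo 60≥21, 0-60 5.1≤10.8, price 77≤85).
Opt2: not dominated (best cargo).
Opt3: not dominated (best 0-60).
Opt4: not dominated.
Opt5: not dominated.
Opt6: not dominated.
Opt7: not dominated.
Opt8: not dominated (best fuel economy).
Opt9: not dominated.
Opt10: not dominated.

Opt2, Opt3, Opt4, Opt5, Opt6, Opt7, Opt8, Opt9, Opt10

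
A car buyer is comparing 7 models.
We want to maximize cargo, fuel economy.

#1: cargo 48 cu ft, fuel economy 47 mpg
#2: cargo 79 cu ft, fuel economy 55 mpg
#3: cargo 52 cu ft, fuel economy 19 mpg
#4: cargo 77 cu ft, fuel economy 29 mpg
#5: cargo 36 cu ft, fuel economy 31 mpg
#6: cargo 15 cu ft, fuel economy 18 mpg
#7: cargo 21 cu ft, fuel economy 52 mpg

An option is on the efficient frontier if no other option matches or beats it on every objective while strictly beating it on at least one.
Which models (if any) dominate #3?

#2, #4

#2: cargo 79≥52, fuel economy 55≥19 — dominates #3.
#4: cargo 77≥52, fuel economy 29≥19 — dominates #3.
Others (#1, #5, #6, #7) are each worse than #3 on at least one objective.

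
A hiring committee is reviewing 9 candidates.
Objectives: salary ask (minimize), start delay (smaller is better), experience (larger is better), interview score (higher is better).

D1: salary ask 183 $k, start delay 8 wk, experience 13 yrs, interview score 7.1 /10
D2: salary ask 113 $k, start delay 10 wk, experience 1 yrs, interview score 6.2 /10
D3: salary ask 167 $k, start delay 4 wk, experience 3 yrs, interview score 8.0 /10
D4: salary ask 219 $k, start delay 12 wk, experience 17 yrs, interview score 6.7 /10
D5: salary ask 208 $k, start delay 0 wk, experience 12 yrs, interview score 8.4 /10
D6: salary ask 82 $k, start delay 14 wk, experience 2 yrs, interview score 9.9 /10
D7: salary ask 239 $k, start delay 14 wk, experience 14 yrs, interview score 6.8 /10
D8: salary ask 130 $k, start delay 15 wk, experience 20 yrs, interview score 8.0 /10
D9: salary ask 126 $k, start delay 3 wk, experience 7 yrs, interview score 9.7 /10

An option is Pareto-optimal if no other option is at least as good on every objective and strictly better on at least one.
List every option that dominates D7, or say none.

D1: worse on experience (13 vs 14).
D2: worse on experience (1 vs 14).
D3: worse on experience (3 vs 14).
D4: worse on interview score (6.7 vs 6.8).
D5: worse on experience (12 vs 14).
D6: worse on experience (2 vs 14).
D8: worse on start delay (15 vs 14).
D9: worse on experience (7 vs 14).
No option dominates D7.

none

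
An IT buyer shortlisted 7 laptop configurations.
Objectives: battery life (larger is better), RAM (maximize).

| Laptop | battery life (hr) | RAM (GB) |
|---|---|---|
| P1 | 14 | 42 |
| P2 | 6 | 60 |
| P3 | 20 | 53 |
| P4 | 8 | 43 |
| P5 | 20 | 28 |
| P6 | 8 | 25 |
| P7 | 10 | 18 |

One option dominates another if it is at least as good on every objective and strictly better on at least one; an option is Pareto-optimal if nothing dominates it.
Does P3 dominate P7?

P3 vs P7: battery life 20≥10, RAM 53≥18 — P3 is at least as good on every objective with at least one strict improvement.

Yes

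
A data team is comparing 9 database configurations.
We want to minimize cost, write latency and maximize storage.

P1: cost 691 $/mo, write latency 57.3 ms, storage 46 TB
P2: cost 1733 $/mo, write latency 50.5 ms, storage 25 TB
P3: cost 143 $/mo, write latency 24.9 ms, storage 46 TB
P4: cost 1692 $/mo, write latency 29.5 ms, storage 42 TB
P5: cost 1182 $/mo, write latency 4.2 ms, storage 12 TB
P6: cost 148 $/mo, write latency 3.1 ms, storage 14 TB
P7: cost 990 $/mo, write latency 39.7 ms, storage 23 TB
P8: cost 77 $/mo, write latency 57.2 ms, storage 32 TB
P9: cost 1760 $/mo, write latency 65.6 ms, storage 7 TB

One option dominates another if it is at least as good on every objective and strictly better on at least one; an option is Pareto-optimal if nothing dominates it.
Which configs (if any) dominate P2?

P3: cost 143≤1733, write latency 24.9≤50.5, storage 46≥25 — dominates P2.
P4: cost 1692≤1733, write latency 29.5≤50.5, storage 42≥25 — dominates P2.
Others (P1, P5, P6, P7, P8, P9) are each worse than P2 on at least one objective.

P3, P4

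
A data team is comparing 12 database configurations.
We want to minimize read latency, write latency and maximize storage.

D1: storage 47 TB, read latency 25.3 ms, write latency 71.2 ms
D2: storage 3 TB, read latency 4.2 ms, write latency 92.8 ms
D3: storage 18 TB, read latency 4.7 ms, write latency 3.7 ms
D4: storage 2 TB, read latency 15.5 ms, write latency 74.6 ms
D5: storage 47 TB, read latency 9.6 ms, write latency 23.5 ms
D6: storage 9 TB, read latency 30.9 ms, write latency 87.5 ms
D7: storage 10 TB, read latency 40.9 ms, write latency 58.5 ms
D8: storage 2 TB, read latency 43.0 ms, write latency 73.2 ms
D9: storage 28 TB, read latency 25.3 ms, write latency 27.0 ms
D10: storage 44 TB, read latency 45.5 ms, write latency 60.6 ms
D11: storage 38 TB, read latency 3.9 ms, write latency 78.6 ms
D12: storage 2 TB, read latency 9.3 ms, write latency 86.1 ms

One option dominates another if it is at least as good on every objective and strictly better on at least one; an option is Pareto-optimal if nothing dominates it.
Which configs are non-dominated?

D3, D5, D11

D1: dominated by D5 (storage 47≥47, read latency 9.6≤25.3, write latency 23.5≤71.2).
D2: dominated by D11 (storage 38≥3, read latency 3.9≤4.2, write latency 78.6≤92.8).
D3: not dominated (best write latency).
D4: dominated by D3 (storage 18≥2, read latency 4.7≤15.5, write latency 3.7≤74.6).
D5: not dominated.
D6: dominated by D1 (storage 47≥9, read latency 25.3≤30.9, write latency 71.2≤87.5).
D7: dominated by D3 (storage 18≥10, read latency 4.7≤40.9, write latency 3.7≤58.5).
D8: dominated by D1 (storage 47≥2, read latency 25.3≤43.0, write latency 71.2≤73.2).
D9: dominated by D5 (storage 47≥28, read latency 9.6≤25.3, write latency 23.5≤27.0).
D10: dominated by D5 (storage 47≥44, read latency 9.6≤45.5, write latency 23.5≤60.6).
D11: not dominated (best read latency).
D12: dominated by D3 (storage 18≥2, read latency 4.7≤9.3, write latency 3.7≤86.1).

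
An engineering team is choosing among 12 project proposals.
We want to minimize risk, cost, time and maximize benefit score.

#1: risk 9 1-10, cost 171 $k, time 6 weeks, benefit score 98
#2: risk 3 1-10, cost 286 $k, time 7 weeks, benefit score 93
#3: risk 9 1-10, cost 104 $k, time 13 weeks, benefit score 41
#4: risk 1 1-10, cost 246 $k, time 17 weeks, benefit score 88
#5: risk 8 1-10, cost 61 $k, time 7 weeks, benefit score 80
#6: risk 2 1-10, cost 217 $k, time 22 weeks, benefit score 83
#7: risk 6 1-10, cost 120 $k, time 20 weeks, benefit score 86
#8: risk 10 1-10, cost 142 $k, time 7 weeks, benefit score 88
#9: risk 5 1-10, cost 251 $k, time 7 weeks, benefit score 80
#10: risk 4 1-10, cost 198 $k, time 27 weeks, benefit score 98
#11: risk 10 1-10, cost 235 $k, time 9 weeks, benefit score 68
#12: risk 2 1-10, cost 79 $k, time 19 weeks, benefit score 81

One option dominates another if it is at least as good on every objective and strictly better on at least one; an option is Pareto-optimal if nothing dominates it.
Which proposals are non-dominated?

#1, #2, #4, #5, #6, #7, #8, #9, #10, #12

#1: not dominated (best time).
#2: not dominated.
#3: dominated by #5 (risk 8≤9, cost 61≤104, time 7≤13, benefit score 80≥41).
#4: not dominated (best risk).
#5: not dominated (best cost).
#6: not dominated.
#7: not dominated.
#8: not dominated.
#9: not dominated.
#10: not dominated.
#11: dominated by #1 (risk 9≤10, cost 171≤235, time 6≤9, benefit score 98≥68).
#12: not dominated.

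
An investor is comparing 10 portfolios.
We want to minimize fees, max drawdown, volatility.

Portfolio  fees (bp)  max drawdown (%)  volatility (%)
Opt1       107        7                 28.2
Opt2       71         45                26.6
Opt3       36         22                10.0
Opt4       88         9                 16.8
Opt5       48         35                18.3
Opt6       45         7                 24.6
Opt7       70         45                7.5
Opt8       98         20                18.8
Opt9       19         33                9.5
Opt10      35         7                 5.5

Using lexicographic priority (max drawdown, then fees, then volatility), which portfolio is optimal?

Opt10

First minimize max drawdown: best is 7, kept {Opt1, Opt6, Opt10}.
Then minimize fees: best is 35, kept {Opt10}.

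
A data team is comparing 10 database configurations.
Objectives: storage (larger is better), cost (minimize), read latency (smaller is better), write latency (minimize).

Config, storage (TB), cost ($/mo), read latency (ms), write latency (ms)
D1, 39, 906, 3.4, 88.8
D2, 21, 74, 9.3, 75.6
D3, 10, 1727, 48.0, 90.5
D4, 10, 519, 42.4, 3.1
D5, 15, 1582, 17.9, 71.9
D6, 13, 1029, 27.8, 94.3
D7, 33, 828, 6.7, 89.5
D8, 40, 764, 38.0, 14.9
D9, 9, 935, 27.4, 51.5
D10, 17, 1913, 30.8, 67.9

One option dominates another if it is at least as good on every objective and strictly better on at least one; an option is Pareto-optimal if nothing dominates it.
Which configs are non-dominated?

D1, D2, D4, D5, D7, D8, D9, D10

D1: not dominated (best read latency).
D2: not dominated (best cost).
D3: dominated by D1 (storage 39≥10, cost 906≤1727, read latency 3.4≤48.0, write latency 88.8≤90.5).
D4: not dominated (best write latency).
D5: not dominated.
D6: dominated by D1 (storage 39≥13, cost 906≤1029, read latency 3.4≤27.8, write latency 88.8≤94.3).
D7: not dominated.
D8: not dominated (best storage).
D9: not dominated.
D10: not dominated.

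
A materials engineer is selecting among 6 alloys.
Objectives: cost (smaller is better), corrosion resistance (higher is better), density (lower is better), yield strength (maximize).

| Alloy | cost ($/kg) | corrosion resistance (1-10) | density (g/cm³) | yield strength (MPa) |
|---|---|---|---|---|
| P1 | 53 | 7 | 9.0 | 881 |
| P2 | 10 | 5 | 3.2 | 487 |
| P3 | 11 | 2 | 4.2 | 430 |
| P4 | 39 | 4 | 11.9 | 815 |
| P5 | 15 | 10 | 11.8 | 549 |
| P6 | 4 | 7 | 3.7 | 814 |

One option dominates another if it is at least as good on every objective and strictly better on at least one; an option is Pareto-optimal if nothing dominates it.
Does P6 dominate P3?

P6 vs P3: cost 4≤11, corrosion resistance 7≥2, density 3.7≤4.2, yield strength 814≥430 — P6 is at least as good on every objective with at least one strict improvement.

Yes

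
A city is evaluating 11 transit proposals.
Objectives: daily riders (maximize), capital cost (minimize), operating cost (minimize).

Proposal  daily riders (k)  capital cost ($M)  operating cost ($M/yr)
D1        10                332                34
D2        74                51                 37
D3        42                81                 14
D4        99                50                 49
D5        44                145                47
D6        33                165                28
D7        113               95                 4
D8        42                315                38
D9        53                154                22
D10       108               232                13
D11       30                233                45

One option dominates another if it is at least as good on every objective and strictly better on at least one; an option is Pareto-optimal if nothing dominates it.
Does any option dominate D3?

D1: worse on daily riders (10 vs 42).
D2: worse on operating cost (37 vs 14).
D4: worse on operating cost (49 vs 14).
D5: worse on capital cost (145 vs 81).
D6: worse on daily riders (33 vs 42).
D7: worse on capital cost (95 vs 81).
D8: worse on capital cost (315 vs 81).
D9: worse on capital cost (154 vs 81).
D10: worse on capital cost (232 vs 81).
D11: worse on daily riders (30 vs 42).
No option is at least as good as D3 on every objective and strictly better on one.

No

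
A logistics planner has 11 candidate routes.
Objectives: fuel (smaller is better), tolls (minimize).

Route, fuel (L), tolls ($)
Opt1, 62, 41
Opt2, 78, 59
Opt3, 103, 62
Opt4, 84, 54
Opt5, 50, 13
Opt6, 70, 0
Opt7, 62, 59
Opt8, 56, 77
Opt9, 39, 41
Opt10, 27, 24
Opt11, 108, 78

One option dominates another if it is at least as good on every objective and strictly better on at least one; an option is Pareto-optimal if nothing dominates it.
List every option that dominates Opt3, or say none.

Opt1: fuel 62≤103, tolls 41≤62 — dominates Opt3.
Opt2: fuel 78≤103, tolls 59≤62 — dominates Opt3.
Opt4: fuel 84≤103, tolls 54≤62 — dominates Opt3.
Opt5: fuel 50≤103, tolls 13≤62 — dominates Opt3.
Opt6: fuel 70≤103, tolls 0≤62 — dominates Opt3.
Opt7: fuel 62≤103, tolls 59≤62 — dominates Opt3.
Opt9: fuel 39≤103, tolls 41≤62 — dominates Opt3.
Opt10: fuel 27≤103, tolls 24≤62 — dominates Opt3.
Others (Opt8, Opt11) are each worse than Opt3 on at least one objective.

Opt1, Opt2, Opt4, Opt5, Opt6, Opt7, Opt9, Opt10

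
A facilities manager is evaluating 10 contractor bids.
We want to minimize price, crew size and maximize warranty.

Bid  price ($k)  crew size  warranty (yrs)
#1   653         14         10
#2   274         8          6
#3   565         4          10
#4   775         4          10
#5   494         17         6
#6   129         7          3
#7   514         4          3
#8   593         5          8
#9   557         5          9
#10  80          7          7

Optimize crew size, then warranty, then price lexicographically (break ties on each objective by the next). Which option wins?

First minimize crew size: best is 4, kept {#3, #4, #7}.
Then maximize warranty: best is 10, kept {#3, #4}.
Then minimize price: best is 565, kept {#3}.

#3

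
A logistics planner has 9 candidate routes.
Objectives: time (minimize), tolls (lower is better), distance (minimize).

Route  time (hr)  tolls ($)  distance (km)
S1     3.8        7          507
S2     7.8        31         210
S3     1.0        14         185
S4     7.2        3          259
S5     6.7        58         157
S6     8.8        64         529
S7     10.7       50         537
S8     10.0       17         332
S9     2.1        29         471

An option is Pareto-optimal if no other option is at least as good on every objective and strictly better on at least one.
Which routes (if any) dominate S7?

S1, S2, S3, S4, S8, S9

S1: time 3.8≤10.7, tolls 7≤50, distance 507≤537 — dominates S7.
S2: time 7.8≤10.7, tolls 31≤50, distance 210≤537 — dominates S7.
S3: time 1.0≤10.7, tolls 14≤50, distance 185≤537 — dominates S7.
S4: time 7.2≤10.7, tolls 3≤50, distance 259≤537 — dominates S7.
S8: time 10.0≤10.7, tolls 17≤50, distance 332≤537 — dominates S7.
S9: time 2.1≤10.7, tolls 29≤50, distance 471≤537 — dominates S7.
Others (S5, S6) are each worse than S7 on at least one objective.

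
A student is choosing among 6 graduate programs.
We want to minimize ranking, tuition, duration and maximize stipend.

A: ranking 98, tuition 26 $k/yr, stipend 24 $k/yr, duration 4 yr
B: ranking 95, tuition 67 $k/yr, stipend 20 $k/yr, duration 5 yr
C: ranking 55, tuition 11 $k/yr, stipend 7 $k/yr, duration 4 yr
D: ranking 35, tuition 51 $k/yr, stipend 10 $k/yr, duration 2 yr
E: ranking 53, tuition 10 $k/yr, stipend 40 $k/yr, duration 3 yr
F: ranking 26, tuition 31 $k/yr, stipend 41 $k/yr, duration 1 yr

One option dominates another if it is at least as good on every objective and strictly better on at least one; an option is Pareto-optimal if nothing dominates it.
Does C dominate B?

No

C vs B: C is worse on stipend (7 vs 20), so it does not dominate B.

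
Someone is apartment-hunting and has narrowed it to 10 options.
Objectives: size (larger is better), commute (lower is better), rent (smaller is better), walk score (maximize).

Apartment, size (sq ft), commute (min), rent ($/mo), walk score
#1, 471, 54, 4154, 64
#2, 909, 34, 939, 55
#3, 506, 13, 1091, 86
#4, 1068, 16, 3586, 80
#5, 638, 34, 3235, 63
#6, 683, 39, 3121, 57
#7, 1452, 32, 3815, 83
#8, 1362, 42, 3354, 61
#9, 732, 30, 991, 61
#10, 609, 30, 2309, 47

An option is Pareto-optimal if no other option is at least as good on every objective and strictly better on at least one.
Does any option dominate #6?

#9 vs #6: size 732≥683, commute 30≤39, rent 991≤3121, walk score 61≥57 — #9 is at least as good on every objective and strictly better on at least one, so #9 dominates #6.

Yes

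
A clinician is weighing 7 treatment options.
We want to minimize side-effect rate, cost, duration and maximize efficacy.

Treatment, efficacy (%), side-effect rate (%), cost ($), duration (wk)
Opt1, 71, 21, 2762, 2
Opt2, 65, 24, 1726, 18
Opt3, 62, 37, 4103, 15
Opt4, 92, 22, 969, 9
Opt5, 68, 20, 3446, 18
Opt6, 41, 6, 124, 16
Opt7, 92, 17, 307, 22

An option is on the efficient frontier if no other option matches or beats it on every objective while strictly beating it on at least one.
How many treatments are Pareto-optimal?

5

Opt1: not dominated (best duration).
Opt2: dominated by Opt4 (efficacy 92≥65, side-effect rate 22≤24, cost 969≤1726, duration 9≤18).
Opt3: dominated by Opt1 (efficacy 71≥62, side-effect rate 21≤37, cost 2762≤4103, duration 2≤15).
Opt4: not dominated.
Opt5: not dominated.
Opt6: not dominated (best side-effect rate).
Opt7: not dominated.
Pareto-optimal: Opt1, Opt4, Opt5, Opt6, Opt7 → 5.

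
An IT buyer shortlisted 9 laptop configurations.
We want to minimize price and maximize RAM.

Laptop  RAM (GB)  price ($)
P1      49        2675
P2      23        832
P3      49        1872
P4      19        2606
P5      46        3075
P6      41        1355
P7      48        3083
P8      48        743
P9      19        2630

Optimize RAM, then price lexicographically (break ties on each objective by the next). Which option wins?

P3

First maximize RAM: best is 49, kept {P1, P3}.
Then minimize price: best is 1872, kept {P3}.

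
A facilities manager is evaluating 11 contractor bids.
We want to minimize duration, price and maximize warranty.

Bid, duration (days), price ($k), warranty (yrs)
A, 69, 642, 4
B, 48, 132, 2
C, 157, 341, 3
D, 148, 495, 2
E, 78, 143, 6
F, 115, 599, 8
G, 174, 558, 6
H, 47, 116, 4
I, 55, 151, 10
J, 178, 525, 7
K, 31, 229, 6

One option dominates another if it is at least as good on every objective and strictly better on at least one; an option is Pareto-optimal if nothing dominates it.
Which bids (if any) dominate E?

A: worse on price (642 vs 143).
B: worse on warranty (2 vs 6).
C: worse on duration (157 vs 78).
D: worse on duration (148 vs 78).
F: worse on duration (115 vs 78).
G: worse on duration (174 vs 78).
H: worse on warranty (4 vs 6).
I: worse on price (151 vs 143).
J: worse on duration (178 vs 78).
K: worse on price (229 vs 143).
No option dominates E.

none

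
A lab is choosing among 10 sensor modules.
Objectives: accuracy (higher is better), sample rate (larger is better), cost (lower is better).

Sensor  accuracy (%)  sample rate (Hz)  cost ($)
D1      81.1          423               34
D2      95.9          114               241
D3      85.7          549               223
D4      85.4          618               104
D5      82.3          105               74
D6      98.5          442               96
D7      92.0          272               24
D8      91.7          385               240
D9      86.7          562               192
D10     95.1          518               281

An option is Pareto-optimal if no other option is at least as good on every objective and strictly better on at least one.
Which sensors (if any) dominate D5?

D7: accuracy 92.0≥82.3, sample rate 272≥105, cost 24≤74 — dominates D5.
Others (D1, D2, D3, D4, D6, D8, D9, D10) are each worse than D5 on at least one objective.

D7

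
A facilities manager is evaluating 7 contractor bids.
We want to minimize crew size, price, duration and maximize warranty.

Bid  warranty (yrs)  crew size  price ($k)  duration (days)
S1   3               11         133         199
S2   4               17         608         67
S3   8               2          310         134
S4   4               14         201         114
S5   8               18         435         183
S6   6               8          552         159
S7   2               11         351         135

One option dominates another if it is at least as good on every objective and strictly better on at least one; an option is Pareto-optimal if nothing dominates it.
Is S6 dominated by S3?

Yes

S3 vs S6: warranty 8≥6, crew size 2≤8, price 310≤552, duration 134≤159 — S3 is at least as good on every objective with at least one strict improvement.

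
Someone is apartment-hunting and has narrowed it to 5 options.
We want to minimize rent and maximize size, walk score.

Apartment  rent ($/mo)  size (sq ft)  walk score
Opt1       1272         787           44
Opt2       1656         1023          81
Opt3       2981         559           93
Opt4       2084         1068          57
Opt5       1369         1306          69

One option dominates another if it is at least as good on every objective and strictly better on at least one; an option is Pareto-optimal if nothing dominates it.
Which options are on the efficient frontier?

Opt1: not dominated (best rent).
Opt2: not dominated.
Opt3: not dominated (best walk score).
Opt4: dominated by Opt5 (rent 1369≤2084, size 1306≥1068, walk score 69≥57).
Opt5: not dominated (best size).

Opt1, Opt2, Opt3, Opt5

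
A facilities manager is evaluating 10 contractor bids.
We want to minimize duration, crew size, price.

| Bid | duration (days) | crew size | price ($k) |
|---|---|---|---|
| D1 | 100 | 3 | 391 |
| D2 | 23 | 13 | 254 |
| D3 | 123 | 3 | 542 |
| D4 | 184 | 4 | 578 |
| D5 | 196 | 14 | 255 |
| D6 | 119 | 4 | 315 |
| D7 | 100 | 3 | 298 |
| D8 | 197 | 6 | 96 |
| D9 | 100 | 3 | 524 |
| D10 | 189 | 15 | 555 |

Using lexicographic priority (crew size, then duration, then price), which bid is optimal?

First minimize crew size: best is 3, kept {D1, D3, D7, D9}.
Then minimize duration: best is 100, kept {D1, D7, D9}.
Then minimize price: best is 298, kept {D7}.

D7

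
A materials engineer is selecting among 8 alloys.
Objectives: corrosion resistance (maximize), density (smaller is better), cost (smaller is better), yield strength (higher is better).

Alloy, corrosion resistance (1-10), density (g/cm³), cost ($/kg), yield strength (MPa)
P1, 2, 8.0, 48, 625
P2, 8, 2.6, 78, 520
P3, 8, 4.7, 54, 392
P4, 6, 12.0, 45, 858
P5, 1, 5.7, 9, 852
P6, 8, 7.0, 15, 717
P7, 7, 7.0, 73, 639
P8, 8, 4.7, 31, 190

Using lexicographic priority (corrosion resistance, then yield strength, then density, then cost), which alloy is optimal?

P6

First maximize corrosion resistance: best is 8, kept {P2, P3, P6, P8}.
Then maximize yield strength: best is 717, kept {P6}.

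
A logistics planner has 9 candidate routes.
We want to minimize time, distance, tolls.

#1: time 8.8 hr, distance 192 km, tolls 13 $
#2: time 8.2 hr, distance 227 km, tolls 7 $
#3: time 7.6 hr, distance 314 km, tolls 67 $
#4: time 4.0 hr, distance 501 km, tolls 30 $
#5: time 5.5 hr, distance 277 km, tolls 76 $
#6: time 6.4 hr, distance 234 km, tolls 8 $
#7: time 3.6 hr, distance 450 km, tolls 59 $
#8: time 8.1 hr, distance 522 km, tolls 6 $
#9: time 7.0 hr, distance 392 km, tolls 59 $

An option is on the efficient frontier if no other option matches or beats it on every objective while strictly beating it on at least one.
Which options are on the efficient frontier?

#1, #2, #4, #5, #6, #7, #8

#1: not dominated (best distance).
#2: not dominated.
#3: dominated by #6 (time 6.4≤7.6, distance 234≤314, tolls 8≤67).
#4: not dominated.
#5: not dominated.
#6: not dominated.
#7: not dominated (best time).
#8: not dominated (best tolls).
#9: dominated by #6 (time 6.4≤7.0, distance 234≤392, tolls 8≤59).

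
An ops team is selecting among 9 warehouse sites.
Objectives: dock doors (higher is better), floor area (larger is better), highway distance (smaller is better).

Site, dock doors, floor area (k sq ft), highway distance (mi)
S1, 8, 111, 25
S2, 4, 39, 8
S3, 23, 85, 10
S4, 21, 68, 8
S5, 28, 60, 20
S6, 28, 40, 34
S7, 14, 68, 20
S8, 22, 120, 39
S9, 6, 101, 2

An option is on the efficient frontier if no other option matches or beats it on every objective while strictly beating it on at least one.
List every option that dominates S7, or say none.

S3, S4

S3: dock doors 23≥14, floor area 85≥68, highway distance 10≤20 — dominates S7.
S4: dock doors 21≥14, floor area 68≥68, highway distance 8≤20 — dominates S7.
Others (S1, S2, S5, S6, S8, S9) are each worse than S7 on at least one objective.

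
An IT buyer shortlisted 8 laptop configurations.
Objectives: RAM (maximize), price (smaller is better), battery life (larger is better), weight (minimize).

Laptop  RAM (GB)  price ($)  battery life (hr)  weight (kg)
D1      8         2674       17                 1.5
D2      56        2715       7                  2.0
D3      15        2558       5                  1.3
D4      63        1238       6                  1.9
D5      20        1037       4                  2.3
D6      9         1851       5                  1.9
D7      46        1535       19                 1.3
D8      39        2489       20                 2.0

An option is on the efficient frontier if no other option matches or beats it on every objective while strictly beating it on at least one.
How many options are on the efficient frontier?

D1: dominated by D7 (RAM 46≥8, price 1535≤2674, battery life 19≥17, weight 1.3≤1.5).
D2: not dominated.
D3: dominated by D7 (RAM 46≥15, price 1535≤2558, battery life 19≥5, weight 1.3≤1.3).
D4: not dominated (best RAM).
D5: not dominated (best price).
D6: dominated by D4 (RAM 63≥9, price 1238≤1851, battery life 6≥5, weight 1.9≤1.9).
D7: not dominated.
D8: not dominated (best battery life).
Pareto-optimal: D2, D4, D5, D7, D8 → 5.

5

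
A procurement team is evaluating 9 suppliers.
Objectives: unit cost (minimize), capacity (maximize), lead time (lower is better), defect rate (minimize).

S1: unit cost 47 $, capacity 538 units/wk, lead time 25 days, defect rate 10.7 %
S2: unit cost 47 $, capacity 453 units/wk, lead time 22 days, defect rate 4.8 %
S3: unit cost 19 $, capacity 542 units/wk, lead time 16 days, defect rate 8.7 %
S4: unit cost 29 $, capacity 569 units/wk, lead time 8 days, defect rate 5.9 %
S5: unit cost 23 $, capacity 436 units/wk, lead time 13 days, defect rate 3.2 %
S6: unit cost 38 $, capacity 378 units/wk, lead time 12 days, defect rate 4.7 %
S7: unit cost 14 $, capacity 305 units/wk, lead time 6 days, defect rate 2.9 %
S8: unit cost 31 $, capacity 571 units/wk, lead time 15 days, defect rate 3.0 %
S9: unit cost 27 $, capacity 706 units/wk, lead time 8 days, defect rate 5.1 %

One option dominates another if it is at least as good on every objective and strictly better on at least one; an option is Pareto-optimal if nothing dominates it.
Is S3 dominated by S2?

No

S2 vs S3: S2 is worse on unit cost (47 vs 19), so it does not dominate S3.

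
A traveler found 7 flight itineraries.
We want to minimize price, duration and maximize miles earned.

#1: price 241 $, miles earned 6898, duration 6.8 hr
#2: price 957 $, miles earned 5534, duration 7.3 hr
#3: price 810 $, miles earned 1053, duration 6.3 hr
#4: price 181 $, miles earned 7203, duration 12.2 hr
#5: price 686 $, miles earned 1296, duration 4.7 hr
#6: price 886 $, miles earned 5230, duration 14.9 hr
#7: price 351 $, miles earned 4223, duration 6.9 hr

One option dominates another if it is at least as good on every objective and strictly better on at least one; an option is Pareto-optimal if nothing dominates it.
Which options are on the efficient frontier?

#1, #4, #5

#1: not dominated.
#2: dominated by #1 (price 241≤957, miles earned 6898≥5534, duration 6.8≤7.3).
#3: dominated by #5 (price 686≤810, miles earned 1296≥1053, duration 4.7≤6.3).
#4: not dominated (best price).
#5: not dominated (best duration).
#6: dominated by #1 (price 241≤886, miles earned 6898≥5230, duration 6.8≤14.9).
#7: dominated by #1 (price 241≤351, miles earned 6898≥4223, duration 6.8≤6.9).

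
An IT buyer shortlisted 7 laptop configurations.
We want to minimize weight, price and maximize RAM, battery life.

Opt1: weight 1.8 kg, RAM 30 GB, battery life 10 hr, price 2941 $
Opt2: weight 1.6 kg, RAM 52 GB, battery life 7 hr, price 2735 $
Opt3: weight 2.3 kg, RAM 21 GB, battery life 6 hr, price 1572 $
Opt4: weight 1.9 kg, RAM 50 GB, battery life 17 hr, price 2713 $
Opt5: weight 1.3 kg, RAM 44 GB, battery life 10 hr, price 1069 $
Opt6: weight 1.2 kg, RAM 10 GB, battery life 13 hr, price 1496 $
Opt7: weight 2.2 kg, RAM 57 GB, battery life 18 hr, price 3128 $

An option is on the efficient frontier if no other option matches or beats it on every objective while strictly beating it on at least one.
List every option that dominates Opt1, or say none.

Opt5

Opt5: weight 1.3≤1.8, RAM 44≥30, battery life 10≥10, price 1069≤2941 — dominates Opt1.
Others (Opt2, Opt3, Opt4, Opt6, Opt7) are each worse than Opt1 on at least one objective.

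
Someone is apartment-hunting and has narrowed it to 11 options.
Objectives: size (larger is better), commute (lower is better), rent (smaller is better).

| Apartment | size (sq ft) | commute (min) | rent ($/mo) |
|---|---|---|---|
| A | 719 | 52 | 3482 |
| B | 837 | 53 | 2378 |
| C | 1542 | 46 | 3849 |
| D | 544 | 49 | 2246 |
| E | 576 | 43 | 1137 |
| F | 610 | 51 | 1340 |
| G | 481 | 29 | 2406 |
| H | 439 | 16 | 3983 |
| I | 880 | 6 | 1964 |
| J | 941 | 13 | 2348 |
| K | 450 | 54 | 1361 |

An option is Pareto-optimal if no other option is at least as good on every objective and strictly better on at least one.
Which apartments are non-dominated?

C, E, F, I, J

A: dominated by I (size 880≥719, commute 6≤52, rent 1964≤3482).
B: dominated by I (size 880≥837, commute 6≤53, rent 1964≤2378).
C: not dominated (best size).
D: dominated by E (size 576≥544, commute 43≤49, rent 1137≤2246).
E: not dominated (best rent).
F: not dominated.
G: dominated by I (size 880≥481, commute 6≤29, rent 1964≤2406).
H: dominated by I (size 880≥439, commute 6≤16, rent 1964≤3983).
I: not dominated (best commute).
J: not dominated.
K: dominated by E (size 576≥450, commute 43≤54, rent 1137≤1361).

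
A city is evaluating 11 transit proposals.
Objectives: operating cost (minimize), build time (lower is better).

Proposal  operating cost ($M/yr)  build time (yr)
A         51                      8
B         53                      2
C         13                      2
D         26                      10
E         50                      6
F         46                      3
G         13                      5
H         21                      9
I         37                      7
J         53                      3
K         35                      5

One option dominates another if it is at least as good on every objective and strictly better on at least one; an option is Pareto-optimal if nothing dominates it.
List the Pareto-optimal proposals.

A: dominated by C (operating cost 13≤51, build time 2≤8).
B: dominated by C (operating cost 13≤53, build time 2≤2).
C: not dominated.
D: dominated by C (operating cost 13≤26, build time 2≤10).
E: dominated by C (operating cost 13≤50, build time 2≤6).
F: dominated by C (operating cost 13≤46, build time 2≤3).
G: dominated by C (operating cost 13≤13, build time 2≤5).
H: dominated by C (operating cost 13≤21, build time 2≤9).
I: dominated by C (operating cost 13≤37, build time 2≤7).
J: dominated by B (operating cost 53≤53, build time 2≤3).
K: dominated by C (operating cost 13≤35, build time 2≤5).

C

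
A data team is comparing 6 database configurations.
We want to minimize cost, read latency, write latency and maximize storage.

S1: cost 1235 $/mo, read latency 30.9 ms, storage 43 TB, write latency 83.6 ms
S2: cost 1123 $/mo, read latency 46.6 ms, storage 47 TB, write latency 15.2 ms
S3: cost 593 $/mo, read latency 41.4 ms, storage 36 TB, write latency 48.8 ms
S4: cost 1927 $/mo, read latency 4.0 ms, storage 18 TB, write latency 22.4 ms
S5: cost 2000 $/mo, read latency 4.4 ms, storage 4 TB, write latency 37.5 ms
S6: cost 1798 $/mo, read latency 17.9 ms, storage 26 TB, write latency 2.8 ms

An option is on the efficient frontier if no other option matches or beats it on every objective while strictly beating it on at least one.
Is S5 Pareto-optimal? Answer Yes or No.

S4 vs S5: cost 1927≤2000, read latency 4.0≤4.4, storage 18≥4, write latency 22.4≤37.5 — S4 is at least as good on every objective and strictly better on at least one, so S4 dominates S5.

No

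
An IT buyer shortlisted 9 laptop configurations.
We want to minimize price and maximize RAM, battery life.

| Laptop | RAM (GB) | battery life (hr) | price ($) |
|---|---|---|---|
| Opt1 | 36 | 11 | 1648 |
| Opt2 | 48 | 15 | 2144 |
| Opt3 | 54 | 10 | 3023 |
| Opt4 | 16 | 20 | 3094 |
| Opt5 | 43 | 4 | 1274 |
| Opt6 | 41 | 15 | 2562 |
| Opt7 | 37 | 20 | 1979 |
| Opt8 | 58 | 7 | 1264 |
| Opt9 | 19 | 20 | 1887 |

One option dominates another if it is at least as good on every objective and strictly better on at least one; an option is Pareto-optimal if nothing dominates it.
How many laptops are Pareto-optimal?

6

Opt1: not dominated.
Opt2: not dominated.
Opt3: not dominated.
Opt4: dominated by Opt7 (RAM 37≥16, battery life 20≥20, price 1979≤3094).
Opt5: dominated by Opt8 (RAM 58≥43, battery life 7≥4, price 1264≤1274).
Opt6: dominated by Opt2 (RAM 48≥41, battery life 15≥15, price 2144≤2562).
Opt7: not dominated.
Opt8: not dominated (best RAM).
Opt9: not dominated.
Pareto-optimal: Opt1, Opt2, Opt3, Opt7, Opt8, Opt9 → 6.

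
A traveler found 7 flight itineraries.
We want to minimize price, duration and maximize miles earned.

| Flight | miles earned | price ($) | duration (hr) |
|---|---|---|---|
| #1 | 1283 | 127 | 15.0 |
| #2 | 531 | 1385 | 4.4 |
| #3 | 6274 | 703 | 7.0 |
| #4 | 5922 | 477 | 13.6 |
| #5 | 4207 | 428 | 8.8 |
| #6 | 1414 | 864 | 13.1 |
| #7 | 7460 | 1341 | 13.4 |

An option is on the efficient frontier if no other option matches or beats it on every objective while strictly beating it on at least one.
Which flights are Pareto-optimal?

#1: not dominated (best price).
#2: not dominated (best duration).
#3: not dominated.
#4: not dominated.
#5: not dominated.
#6: dominated by #3 (miles earned 6274≥1414, price 703≤864, duration 7.0≤13.1).
#7: not dominated (best miles earned).

#1, #2, #3, #4, #5, #7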